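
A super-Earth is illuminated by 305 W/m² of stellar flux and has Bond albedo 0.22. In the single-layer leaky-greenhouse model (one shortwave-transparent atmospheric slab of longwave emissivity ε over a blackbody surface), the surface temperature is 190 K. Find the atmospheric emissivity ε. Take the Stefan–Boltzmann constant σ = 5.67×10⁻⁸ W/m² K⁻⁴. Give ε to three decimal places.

TOA balance gives T_e = 180.0 K.
Inverting T_s⁴ = 2T_e⁴/(2−ε): (T_e/T_s)⁴ = 0.8049, so ε = 2(1 − 0.8049) = 0.3902.

0.390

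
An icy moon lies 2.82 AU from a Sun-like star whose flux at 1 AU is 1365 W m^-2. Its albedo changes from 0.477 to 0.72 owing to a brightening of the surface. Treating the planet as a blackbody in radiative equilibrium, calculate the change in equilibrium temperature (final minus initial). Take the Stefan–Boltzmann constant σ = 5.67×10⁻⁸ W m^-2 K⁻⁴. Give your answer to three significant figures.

Irradiance scales as 1/d², so S = 1365 W m^-2 × (1/2.82)² = 171.6 W m^-2.
With α = 0.477, T₁ = 141.1 K.
After:  T₂ = [171.6·0.28/(4σ)]^(1/4) = 120.7 K.
Change: 120.7 − 141.1 = -20.40 K.

-20.4 kelvin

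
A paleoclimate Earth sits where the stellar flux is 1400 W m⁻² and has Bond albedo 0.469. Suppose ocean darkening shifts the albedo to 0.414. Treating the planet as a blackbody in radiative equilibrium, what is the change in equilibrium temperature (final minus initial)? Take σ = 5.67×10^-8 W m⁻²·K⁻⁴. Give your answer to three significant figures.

Initial: T₁ = [S(1−0.469)/(4σ)]^(1/4) = 239.3 K.
With α = 0.414, T₂ = 245.2 K.
ΔT = T₂ − T₁ = 5.969 K.

5.97 K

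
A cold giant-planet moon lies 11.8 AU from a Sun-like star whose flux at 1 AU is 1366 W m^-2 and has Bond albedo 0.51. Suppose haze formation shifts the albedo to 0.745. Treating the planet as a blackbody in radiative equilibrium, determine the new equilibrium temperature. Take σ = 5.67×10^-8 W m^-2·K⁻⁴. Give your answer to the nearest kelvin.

Flux at the orbit: S = 1366/(11.8)² = 9.810 W m^-2.
New equilibrium: T₂ = [(1−0.745)·9.810/(4σ)]^(1/4) = 57.63 K.

58 K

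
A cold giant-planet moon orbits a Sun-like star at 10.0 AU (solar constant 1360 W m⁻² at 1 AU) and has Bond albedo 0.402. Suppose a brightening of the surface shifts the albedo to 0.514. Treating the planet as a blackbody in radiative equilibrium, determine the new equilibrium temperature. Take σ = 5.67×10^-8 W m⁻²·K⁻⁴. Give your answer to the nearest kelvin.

By the inverse-square law, S = 1360/10.0² = 13.60 W m⁻².
New equilibrium: T₂ = [(1−0.514)·13.60/(4σ)]^(1/4) = 73.47 K.

73 K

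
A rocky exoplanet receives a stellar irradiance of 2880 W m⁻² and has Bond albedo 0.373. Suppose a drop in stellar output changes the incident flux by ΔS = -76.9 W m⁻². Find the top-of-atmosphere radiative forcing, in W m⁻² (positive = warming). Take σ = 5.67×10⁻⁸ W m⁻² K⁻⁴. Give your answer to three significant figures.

-12.1 W m⁻²

Only a fraction (1−α) is absorbed and it's spread over 4πR², so ΔF = (1−α)ΔS/4 = -12.05 W m⁻².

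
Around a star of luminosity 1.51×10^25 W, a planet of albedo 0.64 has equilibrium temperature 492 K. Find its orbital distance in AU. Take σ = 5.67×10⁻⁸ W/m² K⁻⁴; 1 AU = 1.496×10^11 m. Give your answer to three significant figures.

Required flux: S = 4σT⁴/(1−α) = 36910 W/m².
S = L/(4πd²) → d = √(L/4πS) = √(1.51×10^25/(4π·36910)) = 5.705×10^9 m = 0.03814 AU.

0.0381 AU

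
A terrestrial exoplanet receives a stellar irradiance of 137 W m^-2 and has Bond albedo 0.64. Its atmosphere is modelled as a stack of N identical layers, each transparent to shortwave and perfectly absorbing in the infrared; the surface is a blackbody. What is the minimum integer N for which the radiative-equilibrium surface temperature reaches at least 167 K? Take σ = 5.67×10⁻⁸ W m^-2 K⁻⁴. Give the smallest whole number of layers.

3

OLR = S(1−α)/4 = 12.33 W m^-2; the top layer radiates at T_e = 121.4 K.
Need (N+1)T_e⁴ ≥ T_s⁴, i.e. N+1 ≥ (167/121.4)⁴ = 3.577.
So N ≥ 2.577; the smallest integer is N = 3.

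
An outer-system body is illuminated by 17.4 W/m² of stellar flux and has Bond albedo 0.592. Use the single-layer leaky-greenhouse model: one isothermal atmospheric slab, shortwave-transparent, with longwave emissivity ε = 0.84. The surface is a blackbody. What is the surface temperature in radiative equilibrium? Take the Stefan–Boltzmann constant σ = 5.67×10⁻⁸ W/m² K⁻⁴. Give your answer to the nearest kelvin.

86 kelvin

The planet radiates to space at T_e = [S(1−α)/(4σ)]^(1/4) = 74.80 K.
The surface balance (absorbed SW + ε·downward IR = σT_s⁴) with T_a⁴ = T_s⁴/2 reduces to T_s = T_e·[2/(2−ε)]^¼ = 85.71 K.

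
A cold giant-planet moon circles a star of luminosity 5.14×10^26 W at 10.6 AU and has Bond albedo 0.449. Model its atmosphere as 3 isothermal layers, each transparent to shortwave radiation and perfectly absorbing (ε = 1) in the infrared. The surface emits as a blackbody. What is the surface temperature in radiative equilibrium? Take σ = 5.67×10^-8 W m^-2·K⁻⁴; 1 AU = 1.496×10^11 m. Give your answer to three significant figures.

d = 10.6 × 1.496×10^11 m = 1.586×10^12 m.
Spreading L over a sphere of radius d: S = 5.14×10^26/(4π·1.59×10^12²) = 16.27 W m^-2.
The effective emission temperature is T_e = [S(1−α)/(4σ)]^¼ = 79.29 K.
With N = 3 opaque layers, T_s = (N+1)^(1/4)·T_e = 4^(1/4)·79.29 = 112.1 K.

112 K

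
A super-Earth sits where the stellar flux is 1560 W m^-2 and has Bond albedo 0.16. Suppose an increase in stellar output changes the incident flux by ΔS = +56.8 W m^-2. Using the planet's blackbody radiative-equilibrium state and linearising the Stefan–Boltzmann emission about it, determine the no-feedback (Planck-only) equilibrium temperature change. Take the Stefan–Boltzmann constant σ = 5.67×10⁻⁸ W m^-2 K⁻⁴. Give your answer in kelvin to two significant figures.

2.5 kelvin

The baseline emission temperature is T_e = 275.7 K.
ΔF = Δ[S(1−α)]/4 = (1−0.16)·+56.8/4 = 11.93 W m^-2.
Planck response: λ_P = 4σT_e³ = 4·5.67×10⁻⁸·(275.7)³ = 4.753 W m^-2/K.
Hence the no-feedback warming is ΔF/(4σT_e³) = 2.51 K.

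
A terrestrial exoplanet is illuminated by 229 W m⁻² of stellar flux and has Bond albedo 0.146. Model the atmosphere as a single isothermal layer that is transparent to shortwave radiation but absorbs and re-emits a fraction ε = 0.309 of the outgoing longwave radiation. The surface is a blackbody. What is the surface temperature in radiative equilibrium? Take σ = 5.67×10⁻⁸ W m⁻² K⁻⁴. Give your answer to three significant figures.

179 kelvin

At the top of the atmosphere, σT_e⁴ = S(1−α)/4 = 48.89 W m⁻², giving T_e = 171.4 K.
The surface balance (absorbed SW + ε·downward IR = σT_s⁴) with T_a⁴ = T_s⁴/2 reduces to T_s = T_e·[2/(2−ε)]^¼ = 178.7 K.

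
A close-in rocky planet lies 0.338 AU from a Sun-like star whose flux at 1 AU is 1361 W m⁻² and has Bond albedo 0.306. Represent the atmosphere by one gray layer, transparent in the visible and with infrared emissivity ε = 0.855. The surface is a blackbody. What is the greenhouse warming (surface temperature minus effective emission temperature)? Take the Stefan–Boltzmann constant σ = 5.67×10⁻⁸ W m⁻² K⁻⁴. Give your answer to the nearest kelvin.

65 kelvin

Irradiance scales as 1/d², so S = 1361 W m⁻² × (1/0.338)² = 11910 W m⁻².
Effective emission temperature (TOA balance): σT_e⁴ = S(1−α)/4 = 2067 W m⁻² → T_e = 437.0 K.
Surface balance with a leaky layer gives σT_s⁴ = σT_e⁴·2/(2−ε), so T_s = T_e·[2/(2−0.855)]^(1/4) = 502.3 K.
T_s − T_e = 502.3 − 437.0 = 65.38 K.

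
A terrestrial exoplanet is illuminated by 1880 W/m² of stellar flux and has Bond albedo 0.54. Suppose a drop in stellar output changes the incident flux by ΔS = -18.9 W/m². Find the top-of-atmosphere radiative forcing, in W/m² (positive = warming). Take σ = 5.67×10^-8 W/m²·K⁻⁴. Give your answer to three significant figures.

-2.17 W/m²

Only a fraction (1−α) is absorbed and it's spread over 4πR², so ΔF = (1−α)ΔS/4 = -2.173 W/m².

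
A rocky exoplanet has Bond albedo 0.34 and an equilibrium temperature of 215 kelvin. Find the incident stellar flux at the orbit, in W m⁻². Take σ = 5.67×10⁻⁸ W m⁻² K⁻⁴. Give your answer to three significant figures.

From S(1−α)/4 = σT⁴: S = 4σT⁴/(1−α).
The emitted flux is σT⁴ = 121.2 W m⁻².
S = 4·121.2/0.66 = 734.3 W m⁻².

734 W m⁻²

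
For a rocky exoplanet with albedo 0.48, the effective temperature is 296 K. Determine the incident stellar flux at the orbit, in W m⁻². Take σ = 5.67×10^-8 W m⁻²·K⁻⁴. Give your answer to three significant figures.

3350 W m⁻²

From S(1−α)/4 = σT⁴: S = 4σT⁴/(1−α).
The emitted flux is σT⁴ = 435.3 W m⁻².
So S = 4×435.3/(1−0.48) = 3348 W m⁻².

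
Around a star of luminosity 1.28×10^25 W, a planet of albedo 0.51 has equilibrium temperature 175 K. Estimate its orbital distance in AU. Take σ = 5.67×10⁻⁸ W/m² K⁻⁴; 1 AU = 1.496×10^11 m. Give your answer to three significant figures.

Energy balance gives S = 4σT⁴/(1−α) = 434.1 W/m².
From L = 4πd²S, d = √(1.28×10^25/(4π·434.1)) = 4.844×10^10 m = 0.3238 AU.

0.324 AU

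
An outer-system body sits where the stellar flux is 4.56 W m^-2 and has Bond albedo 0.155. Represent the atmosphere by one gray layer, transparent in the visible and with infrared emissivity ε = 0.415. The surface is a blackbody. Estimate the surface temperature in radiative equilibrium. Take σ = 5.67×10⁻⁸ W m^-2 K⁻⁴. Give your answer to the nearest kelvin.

68 K

At the top of the atmosphere, σT_e⁴ = S(1−α)/4 = 0.9633 W m^-2, giving T_e = 64.20 K.
For a single slab of emissivity ε, T_s⁴ = 2T_e⁴/(2−ε); thus T_s = 64.20·(1.262)^(1/4) = 68.04 K.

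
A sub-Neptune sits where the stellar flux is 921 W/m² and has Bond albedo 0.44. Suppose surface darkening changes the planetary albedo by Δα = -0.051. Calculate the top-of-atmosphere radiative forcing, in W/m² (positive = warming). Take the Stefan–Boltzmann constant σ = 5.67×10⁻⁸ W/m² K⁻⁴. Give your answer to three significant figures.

11.7 W/m²

TOA radiative forcing: ΔF = −S·Δα/4 = −921.0·(-0.051)/4 = 11.74 W/m².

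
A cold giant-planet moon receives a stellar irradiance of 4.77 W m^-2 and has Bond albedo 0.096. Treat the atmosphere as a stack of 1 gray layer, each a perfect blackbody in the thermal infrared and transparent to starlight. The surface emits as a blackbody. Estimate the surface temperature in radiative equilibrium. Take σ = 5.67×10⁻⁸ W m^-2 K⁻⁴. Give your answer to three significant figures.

78.5 K

OLR = S(1−α)/4 = 1.078 W m^-2; the top layer radiates at T_e = 66.03 K.
Layer-by-layer balance gives σT_s⁴ = (N+1)σT_e⁴, so T_s = 2^¼·66.03 = 78.53 K.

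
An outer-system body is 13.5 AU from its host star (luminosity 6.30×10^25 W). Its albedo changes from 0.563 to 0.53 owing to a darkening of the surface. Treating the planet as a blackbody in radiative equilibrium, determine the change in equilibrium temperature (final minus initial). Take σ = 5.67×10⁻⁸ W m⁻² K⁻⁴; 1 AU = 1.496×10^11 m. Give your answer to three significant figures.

d = 13.5 × 1.496×10^11 m = 2.020×10^12 m.
Flux at the orbit: S = L/(4πd²) = 6.30×10^25/(4π·(2.02×10^12)²) = 1.229 W m⁻².
Initial: T₁ = [S(1−0.563)/(4σ)]^(1/4) = 39.23 K.
Final:   T₂ = [S(1−0.53)/(4σ)]^(1/4) = 39.95 K.
ΔT = T₂ − T₁ = 0.7205 K.

0.721 kelvin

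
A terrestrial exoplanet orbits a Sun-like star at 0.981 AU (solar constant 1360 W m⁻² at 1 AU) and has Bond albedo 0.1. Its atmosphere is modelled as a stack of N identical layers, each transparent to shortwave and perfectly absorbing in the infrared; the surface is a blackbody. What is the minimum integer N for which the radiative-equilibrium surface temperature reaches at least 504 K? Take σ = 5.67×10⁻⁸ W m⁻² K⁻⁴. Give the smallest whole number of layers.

11

Irradiance scales as 1/d², so S = 1360 W m⁻² × (1/0.981)² = 1413 W m⁻².
Top-of-atmosphere balance: σT_e⁴ = S(1−α)/4 = 318.0 W m⁻² → T_e = 273.7 K.
Since T_s⁴ = (N+1)T_e⁴, we need N ≥ (T_s/T_e)⁴ − 1 = 10.506.
The minimum whole number is N = 11.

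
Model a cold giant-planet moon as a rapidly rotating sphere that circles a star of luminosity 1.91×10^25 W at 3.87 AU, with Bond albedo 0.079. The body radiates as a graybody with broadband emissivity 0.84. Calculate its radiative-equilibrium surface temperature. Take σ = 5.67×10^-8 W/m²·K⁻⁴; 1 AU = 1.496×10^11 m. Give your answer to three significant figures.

68.4 K

d = 3.87 × 1.496×10^11 m = 5.790×10^11 m.
S = L/(4πd²) = 4.535 W/m².
The planet absorbs (1−α)S over its disc πR² and re-emits over 4πR², so the mean absorbed flux is (1−0.079)·4.535/4 = 1.044 W/m².
Equating to εσT⁴ with ε = 0.84: T = (1.044/0.84σ)^(1/4) = 68.43 K.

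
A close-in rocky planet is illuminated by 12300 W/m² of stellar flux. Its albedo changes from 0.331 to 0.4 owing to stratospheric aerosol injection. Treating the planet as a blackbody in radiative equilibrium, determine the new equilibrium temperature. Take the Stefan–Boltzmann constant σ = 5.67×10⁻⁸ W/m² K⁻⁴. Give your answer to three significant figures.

T₂ = [S(1−α₂)/(4σ)]^(1/4) = [12300·0.6/(4σ)]^(1/4) = 424.7 K.

425 kelvin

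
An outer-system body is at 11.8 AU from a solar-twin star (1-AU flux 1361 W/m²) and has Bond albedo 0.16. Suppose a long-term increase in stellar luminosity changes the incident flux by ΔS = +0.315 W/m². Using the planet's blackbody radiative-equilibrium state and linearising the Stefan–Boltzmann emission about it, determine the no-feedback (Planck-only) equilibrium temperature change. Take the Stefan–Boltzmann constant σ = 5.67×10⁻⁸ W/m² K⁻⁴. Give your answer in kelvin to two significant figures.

0.62 K

By the inverse-square law, S = 1361/11.8² = 9.774 W/m².
Unperturbed T_e = [9.774·(1−0.16)/(4σ)]^¼ = 77.57 K.
ΔF = Δ[S(1−α)]/4 = (1−0.16)·+0.315/4 = 0.06615 W/m².
The Planck feedback parameter is 4σT_e³ = 0.1058 W/m²/K.
So ΔT₀ = 0.06615/0.1058 = 0.625 K.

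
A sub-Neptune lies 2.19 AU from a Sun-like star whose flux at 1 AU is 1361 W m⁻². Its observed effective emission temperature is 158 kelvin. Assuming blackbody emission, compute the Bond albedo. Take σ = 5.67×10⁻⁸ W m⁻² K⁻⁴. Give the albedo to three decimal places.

Irradiance scales as 1/d², so S = 1361 W m⁻² × (1/2.19)² = 283.8 W m⁻².
From σT⁴ = S(1−α)/4 we invert for α: 1−α = 4σT⁴/S.
4σT⁴ = 4·5.67×10⁻⁸·(158)⁴ = 141.3 W m⁻².
1−α = 141.3/283.8 = 0.4981, so α = 0.5019.

0.502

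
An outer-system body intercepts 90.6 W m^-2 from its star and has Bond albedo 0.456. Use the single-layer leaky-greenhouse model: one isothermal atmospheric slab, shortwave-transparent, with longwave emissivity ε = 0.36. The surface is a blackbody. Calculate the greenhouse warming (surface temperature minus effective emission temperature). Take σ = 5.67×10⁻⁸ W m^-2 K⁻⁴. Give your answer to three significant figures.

The planet radiates to space at T_e = [S(1−α)/(4σ)]^(1/4) = 121.4 K.
Surface balance with a leaky layer gives σT_s⁴ = σT_e⁴·2/(2−ε), so T_s = T_e·[2/(2−0.36)]^(1/4) = 127.6 K.
T_s − T_e = 127.6 − 121.4 = 6.176 K.

6.18 K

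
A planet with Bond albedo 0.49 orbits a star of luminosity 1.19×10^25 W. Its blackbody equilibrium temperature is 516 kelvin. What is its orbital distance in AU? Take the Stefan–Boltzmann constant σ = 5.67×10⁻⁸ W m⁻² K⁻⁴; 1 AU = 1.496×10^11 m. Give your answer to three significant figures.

0.0366 AU

The flux needed for this T is 4σT⁴/(1−0.49) = 31530 W m⁻².
From L = 4πd²S, d = √(1.19×10^25/(4π·31530)) = 5.481×10^9 m = 0.03664 AU.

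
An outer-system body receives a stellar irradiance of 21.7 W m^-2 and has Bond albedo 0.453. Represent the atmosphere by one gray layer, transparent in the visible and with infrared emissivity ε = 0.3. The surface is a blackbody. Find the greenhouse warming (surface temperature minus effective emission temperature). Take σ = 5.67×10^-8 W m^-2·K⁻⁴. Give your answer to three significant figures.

3.53 K

Effective emission temperature (TOA balance): σT_e⁴ = S(1−α)/4 = 2.967 W m^-2 → T_e = 85.06 K.
Surface balance with a leaky layer gives σT_s⁴ = σT_e⁴·2/(2−ε), so T_s = T_e·[2/(2−0.3)]^(1/4) = 88.58 K.
T_s − T_e = 88.58 − 85.06 = 3.527 K.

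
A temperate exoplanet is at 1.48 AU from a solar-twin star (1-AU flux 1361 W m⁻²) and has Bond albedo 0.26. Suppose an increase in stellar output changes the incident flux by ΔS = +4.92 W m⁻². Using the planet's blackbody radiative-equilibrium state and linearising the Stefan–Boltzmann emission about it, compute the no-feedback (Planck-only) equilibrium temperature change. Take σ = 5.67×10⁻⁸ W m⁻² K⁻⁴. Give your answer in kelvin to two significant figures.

Flux at the orbit: S = 1361/(1.48)² = 621.3 W m⁻².
Unperturbed T_e = [621.3·(1−0.26)/(4σ)]^¼ = 212.2 K.
ΔF = Δ[S(1−α)]/4 = (1−0.26)·+4.92/4 = 0.9102 W m⁻².
The Planck feedback parameter is 4σT_e³ = 2.167 W m⁻²/K.
So ΔT₀ = 0.9102/2.167 = 0.420 K.

0.42 K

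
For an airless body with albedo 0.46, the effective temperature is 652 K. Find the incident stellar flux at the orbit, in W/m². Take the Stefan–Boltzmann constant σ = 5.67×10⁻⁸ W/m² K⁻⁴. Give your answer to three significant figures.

From S(1−α)/4 = σT⁴: S = 4σT⁴/(1−α).
σT⁴ = 5.67×10⁻⁸·(652)⁴ = 10250 W/m².
S = 4·10250/0.54 = 75900 W/m².

75900 W/m²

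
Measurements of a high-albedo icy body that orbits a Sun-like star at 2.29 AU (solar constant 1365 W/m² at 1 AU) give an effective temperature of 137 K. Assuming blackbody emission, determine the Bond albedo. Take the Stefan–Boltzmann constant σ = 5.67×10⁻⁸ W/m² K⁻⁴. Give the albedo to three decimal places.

0.693

Flux at the orbit: S = 1365/(2.29)² = 260.3 W/m².
Rearranging the radiative balance, α = 1 − 4σT⁴/S.
σT⁴ = 19.97 W/m², so 4σT⁴ = 79.90 W/m².
1−α = 79.90/260.3 = 0.3069, so α = 0.6931.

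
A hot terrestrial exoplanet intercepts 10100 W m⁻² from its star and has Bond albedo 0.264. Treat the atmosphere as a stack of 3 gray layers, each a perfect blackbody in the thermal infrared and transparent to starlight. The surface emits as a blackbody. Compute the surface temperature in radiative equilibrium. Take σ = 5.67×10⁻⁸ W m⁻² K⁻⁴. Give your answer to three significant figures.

602 kelvin

OLR = S(1−α)/4 = 1858 W m⁻²; the top layer radiates at T_e = 425.5 K.
For an N-layer opaque stack, T_s⁴ = (N+1)T_e⁴, hence T_s = (4)^(1/4)×425.5 K = 601.7 K.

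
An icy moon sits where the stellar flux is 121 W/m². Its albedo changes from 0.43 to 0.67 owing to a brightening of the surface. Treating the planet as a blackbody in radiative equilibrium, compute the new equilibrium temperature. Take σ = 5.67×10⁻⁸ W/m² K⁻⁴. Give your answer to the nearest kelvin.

T₂ = [S(1−α₂)/(4σ)]^(1/4) = [121.0·0.33/(4σ)]^(1/4) = 115.2 K.

115 K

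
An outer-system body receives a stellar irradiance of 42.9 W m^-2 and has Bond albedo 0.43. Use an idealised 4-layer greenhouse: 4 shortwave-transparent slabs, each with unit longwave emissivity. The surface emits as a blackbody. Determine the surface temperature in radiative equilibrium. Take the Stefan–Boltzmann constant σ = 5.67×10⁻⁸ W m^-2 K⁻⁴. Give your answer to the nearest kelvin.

OLR = S(1−α)/4 = 6.113 W m^-2; the top layer radiates at T_e = 101.9 K.
For an N-layer opaque stack, T_s⁴ = (N+1)T_e⁴, hence T_s = (5)^(1/4)×101.9 K = 152.4 K.

152 kelvin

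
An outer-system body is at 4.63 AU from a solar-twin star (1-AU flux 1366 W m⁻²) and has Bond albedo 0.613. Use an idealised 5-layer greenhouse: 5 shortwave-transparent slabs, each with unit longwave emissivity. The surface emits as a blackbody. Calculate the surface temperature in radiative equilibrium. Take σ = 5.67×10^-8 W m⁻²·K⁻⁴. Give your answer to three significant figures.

160 K

Irradiance scales as 1/d², so S = 1366 W m⁻² × (1/4.63)² = 63.72 W m⁻².
The effective emission temperature is T_e = [S(1−α)/(4σ)]^¼ = 102.1 K.
For an N-layer opaque stack, T_s⁴ = (N+1)T_e⁴, hence T_s = (6)^(1/4)×102.1 K = 159.8 K.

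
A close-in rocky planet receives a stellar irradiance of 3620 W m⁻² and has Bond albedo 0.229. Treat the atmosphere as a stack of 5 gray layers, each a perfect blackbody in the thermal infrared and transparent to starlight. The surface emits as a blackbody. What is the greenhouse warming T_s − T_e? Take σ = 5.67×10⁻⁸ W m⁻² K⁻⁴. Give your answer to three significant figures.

The effective emission temperature is T_e = [S(1−α)/(4σ)]^¼ = 333.1 K.
T_s = (N+1)^(1/4)·T_e = 521.3 K.
Warming: T_s − T_e = 188.2 K.

188 K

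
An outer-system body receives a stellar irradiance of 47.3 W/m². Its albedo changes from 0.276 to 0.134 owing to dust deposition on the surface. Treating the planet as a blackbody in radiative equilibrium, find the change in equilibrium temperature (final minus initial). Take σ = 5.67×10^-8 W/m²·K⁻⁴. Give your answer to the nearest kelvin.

Initial: T₁ = [S(1−0.276)/(4σ)]^(1/4) = 110.9 K.
Final:   T₂ = [S(1−0.134)/(4σ)]^(1/4) = 115.9 K.
ΔT = T₂ − T₁ = 5.076 K.

5 kelvin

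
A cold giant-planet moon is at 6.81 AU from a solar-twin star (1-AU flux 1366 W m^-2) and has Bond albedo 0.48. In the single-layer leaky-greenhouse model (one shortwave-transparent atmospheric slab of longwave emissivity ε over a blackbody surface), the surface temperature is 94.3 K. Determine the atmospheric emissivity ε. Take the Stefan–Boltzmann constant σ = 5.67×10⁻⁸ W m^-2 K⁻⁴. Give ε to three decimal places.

0.292

Flux at the orbit: S = 1366/(6.81)² = 29.45 W m^-2.
First, T_e = [29.45·(1−0.48)/(4σ)]^(1/4) = 90.65 K.
T_s⁴ = T_e⁴·2/(2−ε) → ε = 2 − 2(T_e/T_s)⁴ = 2 − 2·(90.65/94.3)⁴ = 0.2920.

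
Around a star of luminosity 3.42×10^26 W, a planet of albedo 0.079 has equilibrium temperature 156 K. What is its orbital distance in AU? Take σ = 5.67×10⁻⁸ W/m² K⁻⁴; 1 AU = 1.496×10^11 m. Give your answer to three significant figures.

Required flux: S = 4σT⁴/(1−α) = 145.8 W/m².
From L = 4πd²S, d = √(3.42×10^26/(4π·145.8)) = 4.320×10^11 m = 2.888 AU.

2.89 AU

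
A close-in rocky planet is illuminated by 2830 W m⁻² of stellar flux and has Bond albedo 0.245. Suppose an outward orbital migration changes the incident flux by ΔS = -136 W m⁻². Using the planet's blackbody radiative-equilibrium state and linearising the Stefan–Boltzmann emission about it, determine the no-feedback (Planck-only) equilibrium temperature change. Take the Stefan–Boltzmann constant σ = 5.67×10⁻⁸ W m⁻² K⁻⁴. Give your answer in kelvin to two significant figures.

-3.7 kelvin

The baseline emission temperature is T_e = 311.5 K.
Only a fraction (1−α) is absorbed and it's spread over 4πR², so ΔF = (1−α)ΔS/4 = -25.67 W m⁻².
The Planck feedback parameter is 4σT_e³ = 6.858 W m⁻²/K.
Hence the no-feedback warming is ΔF/(4σT_e³) = -3.74 K.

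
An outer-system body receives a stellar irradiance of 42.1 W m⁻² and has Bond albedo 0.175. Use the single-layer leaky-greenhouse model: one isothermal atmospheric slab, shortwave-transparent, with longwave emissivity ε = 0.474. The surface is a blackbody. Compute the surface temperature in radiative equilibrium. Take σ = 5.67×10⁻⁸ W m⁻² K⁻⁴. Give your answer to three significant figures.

Effective emission temperature (TOA balance): σT_e⁴ = S(1−α)/4 = 8.683 W m⁻² → T_e = 111.2 K.
Surface balance with a leaky layer gives σT_s⁴ = σT_e⁴·2/(2−ε), so T_s = T_e·[2/(2−0.474)]^(1/4) = 119.0 K.

119 K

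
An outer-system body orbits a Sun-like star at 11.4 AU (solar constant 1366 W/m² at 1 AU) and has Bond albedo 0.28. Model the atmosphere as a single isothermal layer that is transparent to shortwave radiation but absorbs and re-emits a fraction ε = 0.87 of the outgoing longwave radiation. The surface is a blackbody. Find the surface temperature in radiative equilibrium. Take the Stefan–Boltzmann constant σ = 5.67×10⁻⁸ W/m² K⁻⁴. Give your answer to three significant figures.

By the inverse-square law, S = 1366/11.4² = 10.51 W/m².
Effective emission temperature (TOA balance): σT_e⁴ = S(1−α)/4 = 1.892 W/m² → T_e = 76.00 K.
Surface balance with a leaky layer gives σT_s⁴ = σT_e⁴·2/(2−ε), so T_s = T_e·[2/(2−0.87)]^(1/4) = 87.66 K.

87.7 K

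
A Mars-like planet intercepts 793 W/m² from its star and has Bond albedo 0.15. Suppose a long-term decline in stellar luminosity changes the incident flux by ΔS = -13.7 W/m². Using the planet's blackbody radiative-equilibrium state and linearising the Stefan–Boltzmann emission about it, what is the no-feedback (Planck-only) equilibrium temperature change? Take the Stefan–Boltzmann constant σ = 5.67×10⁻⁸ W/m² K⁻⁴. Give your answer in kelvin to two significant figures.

-1.0 kelvin

The baseline emission temperature is T_e = 233.5 K.
TOA radiative forcing: ΔF = (1−α)ΔS/4 = 0.85·(-13.7)/4 = -2.911 W/m².
Linearising σT⁴ gives d(σT⁴)/dT = 4σT_e³ = 2.887 W/m² per K.
So ΔT₀ = -2.911/2.887 = -1.01 K.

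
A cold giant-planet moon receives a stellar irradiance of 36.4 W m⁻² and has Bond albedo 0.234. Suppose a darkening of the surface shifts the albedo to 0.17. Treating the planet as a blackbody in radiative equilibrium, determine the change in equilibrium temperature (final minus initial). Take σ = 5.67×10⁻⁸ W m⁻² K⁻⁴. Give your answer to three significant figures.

2.13 kelvin

Initial: T₁ = [S(1−0.234)/(4σ)]^(1/4) = 105.3 K.
Final:   T₂ = [S(1−0.17)/(4σ)]^(1/4) = 107.4 K.
ΔT = T₂ − T₁ = 2.134 K.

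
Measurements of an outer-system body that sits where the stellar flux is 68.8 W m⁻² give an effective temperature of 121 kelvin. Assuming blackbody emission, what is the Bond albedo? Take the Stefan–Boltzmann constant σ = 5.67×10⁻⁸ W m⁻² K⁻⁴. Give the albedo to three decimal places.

0.293

From σT⁴ = S(1−α)/4 we invert for α: 1−α = 4σT⁴/S.
σT⁴ = 12.15 W m⁻², so 4σT⁴ = 48.62 W m⁻².
1−α = 48.62/68.80 = 0.7066, so α = 0.2934.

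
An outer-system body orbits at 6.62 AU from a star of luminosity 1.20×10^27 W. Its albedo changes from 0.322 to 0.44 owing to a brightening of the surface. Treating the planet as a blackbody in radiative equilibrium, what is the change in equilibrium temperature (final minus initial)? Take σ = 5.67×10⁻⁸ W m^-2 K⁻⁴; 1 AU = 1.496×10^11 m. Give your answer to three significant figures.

d = 6.62 × 1.496×10^11 m = 9.904×10^11 m.
Flux at the orbit: S = L/(4πd²) = 1.20×10^27/(4π·(9.90×10^11)²) = 97.36 W m^-2.
Before: T₁ = [97.36·0.678/(4σ)]^(1/4) = 130.6 K.
With α = 0.44, T₂ = 124.5 K.
Change: 124.5 − 130.6 = -6.097 K.

-6.10 kelvin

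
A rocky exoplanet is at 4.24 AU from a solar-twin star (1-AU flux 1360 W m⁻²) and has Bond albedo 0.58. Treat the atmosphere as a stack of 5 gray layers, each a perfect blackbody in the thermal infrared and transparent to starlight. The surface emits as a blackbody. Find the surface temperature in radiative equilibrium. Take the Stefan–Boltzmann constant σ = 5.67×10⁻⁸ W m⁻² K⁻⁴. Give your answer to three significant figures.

170 K

Flux at the orbit: S = 1360/(4.24)² = 75.65 W m⁻².
Top-of-atmosphere balance: σT_e⁴ = S(1−α)/4 = 7.943 W m⁻² → T_e = 108.8 K.
Layer-by-layer balance gives σT_s⁴ = (N+1)σT_e⁴, so T_s = 6^¼·108.8 = 170.3 K.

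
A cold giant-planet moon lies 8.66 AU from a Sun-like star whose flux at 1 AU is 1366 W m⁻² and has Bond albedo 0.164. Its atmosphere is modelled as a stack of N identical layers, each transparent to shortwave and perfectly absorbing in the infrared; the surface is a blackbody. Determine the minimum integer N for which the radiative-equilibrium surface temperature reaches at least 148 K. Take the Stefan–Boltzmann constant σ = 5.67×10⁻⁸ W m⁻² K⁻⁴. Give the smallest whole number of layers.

Flux at the orbit: S = 1366/(8.66)² = 18.21 W m⁻².
Top-of-atmosphere balance: σT_e⁴ = S(1−α)/4 = 3.807 W m⁻² → T_e = 90.52 K.
Since T_s⁴ = (N+1)T_e⁴, we need N ≥ (T_s/T_e)⁴ − 1 = 6.146.
The minimum whole number is N = 7.

7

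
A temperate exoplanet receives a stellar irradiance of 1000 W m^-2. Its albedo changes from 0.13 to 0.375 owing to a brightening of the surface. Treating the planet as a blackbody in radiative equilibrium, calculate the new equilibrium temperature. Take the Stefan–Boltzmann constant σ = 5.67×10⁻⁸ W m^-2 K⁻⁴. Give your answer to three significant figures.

T₂ = [S(1−α₂)/(4σ)]^(1/4) = [1000·0.625/(4σ)]^(1/4) = 229.1 K.

229 K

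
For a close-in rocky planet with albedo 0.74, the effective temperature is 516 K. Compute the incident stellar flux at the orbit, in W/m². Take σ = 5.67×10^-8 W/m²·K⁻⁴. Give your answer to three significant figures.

Invert the energy balance for S: S = 4σT⁴/(1−α).
σT⁴ = 5.67×10⁻⁸·(516)⁴ = 4020 W/m².
So S = 4×4020/(1−0.74) = 61840 W/m².

61800 W/m²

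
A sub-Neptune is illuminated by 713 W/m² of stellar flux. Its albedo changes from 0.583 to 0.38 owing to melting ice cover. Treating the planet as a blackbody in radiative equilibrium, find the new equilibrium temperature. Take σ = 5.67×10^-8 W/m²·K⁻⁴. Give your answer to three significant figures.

210 kelvin

T₂ = [S(1−α₂)/(4σ)]^(1/4) = [713.0·0.62/(4σ)]^(1/4) = 210.1 K.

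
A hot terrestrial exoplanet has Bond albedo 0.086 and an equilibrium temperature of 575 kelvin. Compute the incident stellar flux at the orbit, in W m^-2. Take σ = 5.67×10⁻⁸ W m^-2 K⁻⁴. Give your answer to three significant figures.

From S(1−α)/4 = σT⁴: S = 4σT⁴/(1−α).
The emitted flux is σT⁴ = 6198 W m^-2.
So S = 4×6198/(1−0.086) = 27120 W m^-2.

27100 W m^-2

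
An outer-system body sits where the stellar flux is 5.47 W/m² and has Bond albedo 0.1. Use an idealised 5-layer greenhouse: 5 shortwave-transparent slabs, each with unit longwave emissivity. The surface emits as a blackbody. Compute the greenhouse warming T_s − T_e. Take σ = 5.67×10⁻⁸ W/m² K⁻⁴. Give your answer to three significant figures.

38.6 K

The effective emission temperature is T_e = [S(1−α)/(4σ)]^¼ = 68.26 K.
T_s = (N+1)^(1/4)·T_e = 106.8 K.
So the greenhouse effect raises the surface by 106.8 − 68.26 = 38.57 K.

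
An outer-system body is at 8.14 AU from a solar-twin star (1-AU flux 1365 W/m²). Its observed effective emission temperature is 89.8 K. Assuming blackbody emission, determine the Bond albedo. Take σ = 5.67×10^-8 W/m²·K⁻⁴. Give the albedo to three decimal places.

0.284

By the inverse-square law, S = 1365/8.14² = 20.60 W/m².
Energy balance: S(1−α)/4 = σT⁴, so 1−α = 4σT⁴/S.
σT⁴ = 3.687 W/m², so 4σT⁴ = 14.75 W/m².
1−α = 14.75/20.60 = 0.7159, so α = 0.2841.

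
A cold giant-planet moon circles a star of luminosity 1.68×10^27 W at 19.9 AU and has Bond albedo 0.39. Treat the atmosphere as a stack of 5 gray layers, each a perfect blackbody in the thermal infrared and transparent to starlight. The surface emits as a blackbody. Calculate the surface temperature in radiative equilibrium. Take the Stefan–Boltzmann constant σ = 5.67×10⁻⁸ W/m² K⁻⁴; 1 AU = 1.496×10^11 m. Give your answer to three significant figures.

125 kelvin

d = 19.9 × 1.496×10^11 m = 2.977×10^12 m.
Spreading L over a sphere of radius d: S = 1.68×10^27/(4π·2.98×10^12²) = 15.08 W/m².
The effective emission temperature is T_e = [S(1−α)/(4σ)]^¼ = 79.81 K.
For an N-layer opaque stack, T_s⁴ = (N+1)T_e⁴, hence T_s = (6)^(1/4)×79.81 K = 124.9 K.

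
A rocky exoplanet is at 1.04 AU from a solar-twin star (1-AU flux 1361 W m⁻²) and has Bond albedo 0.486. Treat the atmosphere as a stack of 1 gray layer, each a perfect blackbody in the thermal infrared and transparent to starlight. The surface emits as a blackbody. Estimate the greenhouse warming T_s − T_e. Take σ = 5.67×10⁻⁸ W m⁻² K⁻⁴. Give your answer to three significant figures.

43.7 kelvin

Flux at the orbit: S = 1361/(1.04)² = 1258 W m⁻².
OLR = S(1−α)/4 = 161.7 W m⁻²; the top layer radiates at T_e = 231.1 K.
Surface: T_s = (2)^¼·T_e = 274.8 K.
Warming: T_s − T_e = 43.72 K.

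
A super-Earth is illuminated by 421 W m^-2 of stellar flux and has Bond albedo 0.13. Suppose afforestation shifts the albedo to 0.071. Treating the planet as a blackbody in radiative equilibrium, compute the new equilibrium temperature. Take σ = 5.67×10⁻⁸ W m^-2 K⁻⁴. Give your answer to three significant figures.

With the new albedo, S(1−α₂)/4 = 97.78 W m^-2, so T₂ = 203.8 K.

204 K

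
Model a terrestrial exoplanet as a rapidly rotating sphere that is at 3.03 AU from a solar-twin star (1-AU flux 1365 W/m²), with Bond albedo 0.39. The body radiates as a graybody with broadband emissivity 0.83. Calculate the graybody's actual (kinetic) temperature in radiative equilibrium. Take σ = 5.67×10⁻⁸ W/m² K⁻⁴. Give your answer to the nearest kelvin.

Flux at the orbit: S = 1365/(3.03)² = 148.7 W/m².
Absorbed flux (global mean): S(1−α)/4 = 148.7·0.61/4 = 22.67 W/m².
Radiative balance εσT⁴ = 22.67 gives T = [22.67/(0.83·σ)]^(1/4) = 148.2 K.

148 K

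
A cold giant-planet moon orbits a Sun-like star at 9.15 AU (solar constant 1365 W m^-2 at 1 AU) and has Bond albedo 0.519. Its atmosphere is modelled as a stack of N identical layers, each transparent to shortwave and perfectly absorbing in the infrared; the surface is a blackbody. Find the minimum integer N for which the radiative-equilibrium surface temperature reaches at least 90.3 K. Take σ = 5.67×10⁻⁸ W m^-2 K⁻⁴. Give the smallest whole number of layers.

1

Irradiance scales as 1/d², so S = 1365 W m^-2 × (1/9.15)² = 16.30 W m^-2.
OLR = S(1−α)/4 = 1.961 W m^-2; the top layer radiates at T_e = 76.68 K.
T_s = (N+1)^(1/4)·T_e ≥ 90.3 K requires N+1 ≥ (T_s/T_e)⁴ = (90.3/76.68)⁴ = 1.923.
So N ≥ 0.923; the smallest integer is N = 1.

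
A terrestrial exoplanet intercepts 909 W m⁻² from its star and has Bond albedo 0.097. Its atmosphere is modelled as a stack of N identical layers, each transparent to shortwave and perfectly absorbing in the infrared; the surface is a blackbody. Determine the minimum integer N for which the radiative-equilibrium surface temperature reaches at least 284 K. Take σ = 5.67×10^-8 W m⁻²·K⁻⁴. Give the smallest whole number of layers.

The effective emission temperature is T_e = [S(1−α)/(4σ)]^¼ = 245.3 K.
Need (N+1)T_e⁴ ≥ T_s⁴, i.e. N+1 ≥ (284/245.3)⁴ = 1.797.
The minimum whole number is N = 1.

1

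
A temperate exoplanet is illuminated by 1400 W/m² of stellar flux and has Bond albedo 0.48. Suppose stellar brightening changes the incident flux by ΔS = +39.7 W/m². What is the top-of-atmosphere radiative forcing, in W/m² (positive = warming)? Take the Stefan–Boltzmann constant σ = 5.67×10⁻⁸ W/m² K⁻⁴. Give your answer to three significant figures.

TOA radiative forcing: ΔF = (1−α)ΔS/4 = 0.52·(+39.7)/4 = 5.161 W/m².

5.16 W/m²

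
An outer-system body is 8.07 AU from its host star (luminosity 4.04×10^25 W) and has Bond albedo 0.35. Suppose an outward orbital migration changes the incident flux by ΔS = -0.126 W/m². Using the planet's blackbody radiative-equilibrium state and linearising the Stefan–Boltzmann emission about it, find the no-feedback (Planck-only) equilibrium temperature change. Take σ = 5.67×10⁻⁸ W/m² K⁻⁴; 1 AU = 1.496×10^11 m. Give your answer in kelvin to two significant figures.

-0.72 K

Orbital distance: d = 8.07 AU = 1.207×10^12 m.
Flux at the orbit: S = L/(4πd²) = 4.04×10^25/(4π·(1.21×10^12)²) = 2.206 W/m².
Unperturbed T_e = [2.206·(1−0.35)/(4σ)]^¼ = 50.14 K.
Only a fraction (1−α) is absorbed and it's spread over 4πR², so ΔF = (1−α)ΔS/4 = -0.02048 W/m².
Linearising σT⁴ gives d(σT⁴)/dT = 4σT_e³ = 0.02859 W/m² per K.
So ΔT₀ = -0.02048/0.02859 = -0.716 K.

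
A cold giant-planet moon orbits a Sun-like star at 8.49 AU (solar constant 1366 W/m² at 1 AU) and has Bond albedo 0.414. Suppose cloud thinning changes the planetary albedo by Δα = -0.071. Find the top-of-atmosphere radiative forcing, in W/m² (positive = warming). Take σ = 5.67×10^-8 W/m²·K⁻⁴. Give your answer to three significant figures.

0.336 W/m²

Flux at the orbit: S = 1366/(8.49)² = 18.95 W/m².
The change in absorbed flux is Δ[S(1−α)/4] = −SΔα/4 = 0.3364 W/m².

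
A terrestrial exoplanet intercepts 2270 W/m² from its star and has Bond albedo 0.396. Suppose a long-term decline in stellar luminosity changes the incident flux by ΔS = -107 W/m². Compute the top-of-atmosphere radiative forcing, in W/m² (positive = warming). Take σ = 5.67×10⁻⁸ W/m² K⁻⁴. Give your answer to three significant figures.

-16.2 W/m²

Only a fraction (1−α) is absorbed and it's spread over 4πR², so ΔF = (1−α)ΔS/4 = -16.16 W/m².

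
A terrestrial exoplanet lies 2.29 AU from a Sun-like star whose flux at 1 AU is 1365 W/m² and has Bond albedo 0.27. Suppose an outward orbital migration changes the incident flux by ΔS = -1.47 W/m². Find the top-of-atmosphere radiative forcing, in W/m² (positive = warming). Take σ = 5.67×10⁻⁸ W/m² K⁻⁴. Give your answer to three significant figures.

Irradiance scales as 1/d², so S = 1365 W/m² × (1/2.29)² = 260.3 W/m².
TOA radiative forcing: ΔF = (1−α)ΔS/4 = 0.73·(-1.47)/4 = -0.2683 W/m².

-0.268 W/m²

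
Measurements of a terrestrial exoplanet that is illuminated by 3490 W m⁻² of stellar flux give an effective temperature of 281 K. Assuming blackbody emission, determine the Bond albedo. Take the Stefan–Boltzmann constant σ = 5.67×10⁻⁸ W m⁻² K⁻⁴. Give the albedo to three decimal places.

Energy balance: S(1−α)/4 = σT⁴, so 1−α = 4σT⁴/S.
σT⁴ = 353.5 W m⁻², so 4σT⁴ = 1414 W m⁻².
1−α = 1414/3490 = 0.4052, so α = 0.5948.

0.595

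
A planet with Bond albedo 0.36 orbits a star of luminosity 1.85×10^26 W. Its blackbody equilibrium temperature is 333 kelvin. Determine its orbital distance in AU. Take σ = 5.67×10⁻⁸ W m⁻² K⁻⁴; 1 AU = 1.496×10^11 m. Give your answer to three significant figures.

Energy balance gives S = 4σT⁴/(1−α) = 4358 W m⁻².
S = L/(4πd²) → d = √(L/4πS) = √(1.85×10^26/(4π·4358)) = 5.812×10^10 m = 0.3885 AU.

0.389 AU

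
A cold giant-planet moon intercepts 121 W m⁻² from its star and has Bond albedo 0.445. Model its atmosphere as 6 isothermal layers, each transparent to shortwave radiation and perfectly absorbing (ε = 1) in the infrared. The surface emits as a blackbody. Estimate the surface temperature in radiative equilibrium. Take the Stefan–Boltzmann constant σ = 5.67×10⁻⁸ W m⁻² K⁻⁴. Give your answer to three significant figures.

OLR = S(1−α)/4 = 16.79 W m⁻²; the top layer radiates at T_e = 131.2 K.
Layer-by-layer balance gives σT_s⁴ = (N+1)σT_e⁴, so T_s = 7^¼·131.2 = 213.4 K.

213 K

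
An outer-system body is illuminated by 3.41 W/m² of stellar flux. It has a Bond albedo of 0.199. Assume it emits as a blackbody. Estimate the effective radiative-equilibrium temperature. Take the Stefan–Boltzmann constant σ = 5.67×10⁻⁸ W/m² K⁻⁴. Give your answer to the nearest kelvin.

59 kelvin

Averaging over the sphere, the absorbed flux is S(1−α)/4 = 0.6829 W/m².
Set σT⁴ = 0.6829 → T = (0.6829/σ)^(1/4) = 58.91 K.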